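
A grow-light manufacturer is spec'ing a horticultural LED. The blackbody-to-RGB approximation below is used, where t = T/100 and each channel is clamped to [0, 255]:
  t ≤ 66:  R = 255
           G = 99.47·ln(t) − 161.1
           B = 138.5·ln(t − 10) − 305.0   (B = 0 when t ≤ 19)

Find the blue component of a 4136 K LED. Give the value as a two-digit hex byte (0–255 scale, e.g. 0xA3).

t = 4136/100 = 41.36; the t ≤ 66 branch applies.
B = 138.5·ln(41.36 − 10) − 305.0 = 138.5·ln 31.36 − 305.0 = 138.5·3.4455 − 305.0 = 172.206.
Rounded: 172; in hex, 0xAC.

0xAC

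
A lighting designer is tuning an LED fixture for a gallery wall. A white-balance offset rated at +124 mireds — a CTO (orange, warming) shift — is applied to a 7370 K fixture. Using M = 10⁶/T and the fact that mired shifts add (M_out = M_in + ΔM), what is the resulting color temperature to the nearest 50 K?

3850 K

M_in = 10⁶/7370 = 135.69 mireds.
M_out = 135.69 + (+124) = 259.69 mireds.
T_out = 10⁶/259.69 = 3850.8 K → 3850 K.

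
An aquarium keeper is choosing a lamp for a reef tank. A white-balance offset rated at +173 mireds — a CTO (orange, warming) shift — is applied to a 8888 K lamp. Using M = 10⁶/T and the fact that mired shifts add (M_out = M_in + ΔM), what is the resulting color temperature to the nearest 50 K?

3500 K

M_in = 10⁶/8888 = 112.51 mireds.
M_out = 112.51 + (+173) = 285.51 mireds.
T_out = 10⁶/285.51 = 3502.5 K → 3500 K.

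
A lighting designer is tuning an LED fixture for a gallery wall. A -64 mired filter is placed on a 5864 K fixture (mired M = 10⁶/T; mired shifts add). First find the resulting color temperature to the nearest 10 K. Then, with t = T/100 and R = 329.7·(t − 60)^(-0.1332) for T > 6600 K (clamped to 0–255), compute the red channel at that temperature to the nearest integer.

206

M_in = 10⁶/5864 = 170.53; M_out = 170.53 + (-64) = 106.53.
T_out = 10⁶/106.53 = 9386.8 K → 9390 K; t = 93.9.
R = 329.7·(93.9 − 60)^(-0.1332) = 329.7·33.9^(-0.1332) = 329.7·0.62543 = 206.204.
Rounded: 206.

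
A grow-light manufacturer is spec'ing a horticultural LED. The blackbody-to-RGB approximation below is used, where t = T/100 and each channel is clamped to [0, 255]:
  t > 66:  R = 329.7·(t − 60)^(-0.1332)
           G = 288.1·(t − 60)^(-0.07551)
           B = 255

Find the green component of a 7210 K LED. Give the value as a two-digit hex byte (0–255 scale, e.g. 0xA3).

0xEF

t = 7210/100 = 72.1; the t > 66 branch applies.
G = 288.1·(72.1 − 60)^(-0.07551) = 288.1·12.1^(-0.07551) = 288.1·0.82840 = 238.661.
Rounded: 239; in hex, 0xEF.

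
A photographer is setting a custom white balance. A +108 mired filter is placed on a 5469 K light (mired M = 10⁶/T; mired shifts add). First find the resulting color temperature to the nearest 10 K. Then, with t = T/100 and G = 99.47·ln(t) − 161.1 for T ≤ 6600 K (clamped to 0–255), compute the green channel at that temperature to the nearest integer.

191

M_in = 10⁶/5469 = 182.85; M_out = 182.85 + (+108) = 290.85.
T_out = 10⁶/290.85 = 3438.2 K → 3440 K; t = 34.4.
G = 99.47·ln 34.4 − 161.1 = 99.47·3.5381 − 161.1 = 190.830.
Rounded: 191.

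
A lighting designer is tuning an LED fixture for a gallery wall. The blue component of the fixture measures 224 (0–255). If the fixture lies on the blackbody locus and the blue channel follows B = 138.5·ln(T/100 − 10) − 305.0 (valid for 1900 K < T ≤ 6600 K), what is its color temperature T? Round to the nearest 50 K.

ln(t − 10) = (224 + 305.0) / 138.5 = 3.8195.
t − 10 = e^3.8195 = 45.581, so t = 55.581.
T = 100·t = 5558 K → 5550 K to the nearest 50 K.

5550 K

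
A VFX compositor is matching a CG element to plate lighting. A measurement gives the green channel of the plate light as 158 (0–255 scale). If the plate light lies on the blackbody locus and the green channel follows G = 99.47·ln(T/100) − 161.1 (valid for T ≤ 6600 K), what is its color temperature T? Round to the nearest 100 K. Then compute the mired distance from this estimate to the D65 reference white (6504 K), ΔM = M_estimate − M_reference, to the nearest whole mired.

+246 mireds

ln t = (158 + 161.1) / 99.47 = 3.2080.
t = e^3.2080 = 24.730.
T = 100·t = 2473 K → 2500 K to the nearest 100 K.
M_estimate = 10⁶/2500 = 400.00; M_reference = 10⁶/6504 = 153.75.
ΔM = 400.00 − 153.75 = 246.25 → +246 mireds.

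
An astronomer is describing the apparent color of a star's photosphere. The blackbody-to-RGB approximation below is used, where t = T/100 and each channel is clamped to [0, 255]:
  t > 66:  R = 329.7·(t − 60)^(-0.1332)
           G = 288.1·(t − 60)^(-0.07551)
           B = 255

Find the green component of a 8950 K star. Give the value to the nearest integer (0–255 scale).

223

t = 8950/100 = 89.5; the t > 66 branch applies.
G = 288.1·(89.5 − 60)^(-0.07551) = 288.1·29.5^(-0.07551) = 288.1·0.77449 = 223.130.
Rounded: 223.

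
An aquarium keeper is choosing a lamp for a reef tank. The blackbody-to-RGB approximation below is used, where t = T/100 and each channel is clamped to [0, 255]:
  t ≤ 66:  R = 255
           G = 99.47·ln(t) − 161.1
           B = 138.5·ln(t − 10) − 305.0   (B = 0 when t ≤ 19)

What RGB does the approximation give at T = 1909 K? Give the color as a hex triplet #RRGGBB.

t = 1909/100 = 19.09; the t ≤ 66 branch applies.
R = 255 by definition for t ≤ 66.
G = 99.47·ln 19.09 − 161.1 = 99.47·2.9492 − 161.1 = 132.253.
B = 138.5·ln(19.09 − 10) − 305.0 = 138.5·ln 9.09 − 305.0 = 138.5·2.2072 − 305.0 = 0.694.
Rounded: (255, 132, 1).
In hex: #FF8401.

#FF8401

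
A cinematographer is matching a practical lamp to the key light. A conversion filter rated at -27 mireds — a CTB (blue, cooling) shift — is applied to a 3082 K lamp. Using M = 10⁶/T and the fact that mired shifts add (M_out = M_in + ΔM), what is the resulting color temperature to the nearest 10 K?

3360 K

M_in = 10⁶/3082 = 324.46 mireds.
M_out = 324.46 + (-27) = 297.46 mireds.
T_out = 10⁶/297.46 = 3361.7 K → 3360 K.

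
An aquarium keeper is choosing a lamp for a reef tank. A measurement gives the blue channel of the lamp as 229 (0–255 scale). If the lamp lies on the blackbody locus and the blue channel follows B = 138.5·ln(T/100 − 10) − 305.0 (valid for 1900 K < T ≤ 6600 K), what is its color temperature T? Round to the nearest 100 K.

5700 K

ln(t − 10) = (229 + 305.0) / 138.5 = 3.8556.
t − 10 = e^3.8556 = 47.257, so t = 57.257.
T = 100·t = 5726 K → 5700 K to the nearest 100 K.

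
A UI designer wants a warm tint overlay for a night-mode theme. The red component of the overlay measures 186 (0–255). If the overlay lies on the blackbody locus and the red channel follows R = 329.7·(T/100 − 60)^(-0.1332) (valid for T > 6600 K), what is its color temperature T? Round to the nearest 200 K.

(t − 60)^(-0.1332) = 186/329.7 = 0.56415.
t − 60 = 0.56415^(1/-0.1332) = 0.56415^(-7.508) = 73.521, so t = 133.521.
T = 100·t = 13352 K → 13400 K to the nearest 200 K.

13400 K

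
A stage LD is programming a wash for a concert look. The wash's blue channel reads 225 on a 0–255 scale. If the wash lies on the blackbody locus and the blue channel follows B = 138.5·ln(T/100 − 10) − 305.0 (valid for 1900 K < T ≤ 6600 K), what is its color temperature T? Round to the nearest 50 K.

ln(t − 10) = (225 + 305.0) / 138.5 = 3.8267.
t − 10 = e^3.8267 = 45.911, so t = 55.911.
T = 100·t = 5591 K → 5600 K to the nearest 50 K.

5600 K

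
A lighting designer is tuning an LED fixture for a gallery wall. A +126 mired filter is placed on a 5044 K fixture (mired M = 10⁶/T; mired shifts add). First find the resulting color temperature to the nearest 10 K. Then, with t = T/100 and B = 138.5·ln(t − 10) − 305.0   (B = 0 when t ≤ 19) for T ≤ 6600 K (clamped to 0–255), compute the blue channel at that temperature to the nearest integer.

115

M_in = 10⁶/5044 = 198.26; M_out = 198.26 + (+126) = 324.26.
T_out = 10⁶/324.26 = 3084.0 K → 3080 K; t = 30.8.
B = 138.5·ln(30.8 − 10) − 305.0 = 138.5·ln 20.8 − 305.0 = 138.5·3.0350 − 305.0 = 115.341.
Rounded: 115.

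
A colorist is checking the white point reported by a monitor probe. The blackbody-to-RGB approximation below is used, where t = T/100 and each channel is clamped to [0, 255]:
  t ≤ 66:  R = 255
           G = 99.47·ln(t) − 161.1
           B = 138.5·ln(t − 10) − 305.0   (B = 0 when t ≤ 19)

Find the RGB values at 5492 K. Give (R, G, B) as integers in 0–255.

(255, 237, 222)

t = 5492/100 = 54.92; the t ≤ 66 branch applies.
R = 255 by definition for t ≤ 66.
G = 99.47·ln 54.92 − 161.1 = 99.47·4.0059 − 161.1 = 237.365.
B = 138.5·ln(54.92 − 10) − 305.0 = 138.5·ln 44.92 − 305.0 = 138.5·3.8049 − 305.0 = 221.976.
Rounded: (255, 237, 222).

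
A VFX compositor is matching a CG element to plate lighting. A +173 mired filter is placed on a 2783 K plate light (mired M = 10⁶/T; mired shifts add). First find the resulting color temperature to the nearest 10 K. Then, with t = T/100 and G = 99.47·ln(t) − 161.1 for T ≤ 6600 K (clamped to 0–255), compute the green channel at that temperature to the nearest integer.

131

M_in = 10⁶/2783 = 359.32; M_out = 359.32 + (+173) = 532.32.
T_out = 10⁶/532.32 = 1878.6 K → 1880 K; t = 18.8.
G = 99.47·ln 18.8 − 161.1 = 99.47·2.9339 − 161.1 = 130.731.
Rounded: 131.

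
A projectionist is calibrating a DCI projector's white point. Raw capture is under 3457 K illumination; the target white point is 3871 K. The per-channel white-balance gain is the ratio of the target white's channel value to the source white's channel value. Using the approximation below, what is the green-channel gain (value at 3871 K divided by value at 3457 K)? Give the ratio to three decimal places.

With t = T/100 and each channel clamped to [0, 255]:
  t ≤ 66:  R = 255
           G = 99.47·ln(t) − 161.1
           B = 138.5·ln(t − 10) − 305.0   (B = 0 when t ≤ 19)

1.059

At 3457 K (t = 34.57):
  G = 99.47·ln 34.57 − 161.1 = 99.47·3.5430 − 161.1 = 191.321.
At 3871 K (t = 38.71):
  G = 99.47·ln 38.71 − 161.1 = 99.47·3.6561 − 161.1 = 202.572.
Gain = 202.572 / 191.321 = 1.0588 → 1.059.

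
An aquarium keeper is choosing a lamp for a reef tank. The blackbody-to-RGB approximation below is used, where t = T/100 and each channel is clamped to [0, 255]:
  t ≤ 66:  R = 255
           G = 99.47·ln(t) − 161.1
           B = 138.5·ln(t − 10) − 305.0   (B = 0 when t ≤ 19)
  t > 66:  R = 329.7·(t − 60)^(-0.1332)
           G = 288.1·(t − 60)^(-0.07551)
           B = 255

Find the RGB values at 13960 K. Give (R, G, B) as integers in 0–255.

t = 13960/100 = 139.6; the t > 66 branch applies.
R = 329.7·(139.6 − 60)^(-0.1332) = 329.7·79.6^(-0.1332) = 329.7·0.55821 = 184.042.
G = 288.1·(139.6 − 60)^(-0.07551) = 288.1·79.6^(-0.07551) = 288.1·0.71856 = 207.017.
B = 255 by definition for t > 66.
Rounded: (184, 207, 255).

(184, 207, 255)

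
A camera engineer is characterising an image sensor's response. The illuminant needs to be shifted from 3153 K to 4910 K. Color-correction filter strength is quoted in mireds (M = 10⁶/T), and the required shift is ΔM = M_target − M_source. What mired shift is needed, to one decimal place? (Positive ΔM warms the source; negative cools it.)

-113.5 mireds

M_source = 10⁶/3153 = 317.158; M_target = 10⁶/4910 = 203.666.
ΔM = 203.666 − 317.158 = -113.492 → -113.5 mireds, a cooling shift.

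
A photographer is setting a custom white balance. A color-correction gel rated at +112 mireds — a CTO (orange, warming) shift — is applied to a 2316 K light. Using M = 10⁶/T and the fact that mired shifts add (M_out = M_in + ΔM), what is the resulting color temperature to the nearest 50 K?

1850 K

M_in = 10⁶/2316 = 431.78 mireds.
M_out = 431.78 + (+112) = 543.78 mireds.
T_out = 10⁶/543.78 = 1839.0 K → 1850 K.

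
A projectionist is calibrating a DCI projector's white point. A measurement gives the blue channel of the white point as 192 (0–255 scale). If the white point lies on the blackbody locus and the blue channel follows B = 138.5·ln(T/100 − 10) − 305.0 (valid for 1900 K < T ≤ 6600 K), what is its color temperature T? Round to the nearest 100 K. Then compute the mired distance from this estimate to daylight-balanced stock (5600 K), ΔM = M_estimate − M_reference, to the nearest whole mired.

ln(t − 10) = (192 + 305.0) / 138.5 = 3.5884.
t − 10 = e^3.5884 = 36.178, so t = 46.178.
T = 100·t = 4618 K → 4600 K to the nearest 100 K.
M_estimate = 10⁶/4600 = 217.39; M_reference = 10⁶/5600 = 178.57.
ΔM = 217.39 − 178.57 = 38.82 → +39 mireds.

+39 mireds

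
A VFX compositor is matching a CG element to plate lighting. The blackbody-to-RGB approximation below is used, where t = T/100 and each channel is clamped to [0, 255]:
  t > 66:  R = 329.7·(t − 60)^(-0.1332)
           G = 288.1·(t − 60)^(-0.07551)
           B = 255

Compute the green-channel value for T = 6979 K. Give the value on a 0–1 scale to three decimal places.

0.951

t = 6979/100 = 69.79; the t > 66 branch applies.
G = 288.1·(69.79 − 60)^(-0.07551) = 288.1·9.79^(-0.07551) = 288.1·0.84176 = 242.510.
On a 0–1 scale: 242.510/255 = 0.9510 → 0.951.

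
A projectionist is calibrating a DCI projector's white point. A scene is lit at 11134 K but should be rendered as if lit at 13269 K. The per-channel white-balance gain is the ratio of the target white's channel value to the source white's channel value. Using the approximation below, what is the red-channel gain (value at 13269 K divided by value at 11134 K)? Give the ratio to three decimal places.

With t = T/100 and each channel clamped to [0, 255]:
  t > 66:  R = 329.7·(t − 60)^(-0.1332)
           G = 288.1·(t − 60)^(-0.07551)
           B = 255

0.955

At 11134 K (t = 111.34):
  R = 329.7·(111.34 − 60)^(-0.1332) = 329.7·51.34^(-0.1332) = 329.7·0.59179 = 195.113.
At 13269 K (t = 132.69):
  R = 329.7·(132.69 − 60)^(-0.1332) = 329.7·72.69^(-0.1332) = 329.7·0.56500 = 186.282.
Gain = 186.282 / 195.113 = 0.9547 → 0.955.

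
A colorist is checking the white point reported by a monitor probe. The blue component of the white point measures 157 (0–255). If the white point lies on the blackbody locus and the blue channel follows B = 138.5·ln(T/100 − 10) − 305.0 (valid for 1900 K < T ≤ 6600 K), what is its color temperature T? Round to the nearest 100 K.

3800 K

ln(t − 10) = (157 + 305.0) / 138.5 = 3.3357.
t − 10 = e^3.3357 = 28.099, so t = 38.099.
T = 100·t = 3810 K → 3800 K to the nearest 100 K.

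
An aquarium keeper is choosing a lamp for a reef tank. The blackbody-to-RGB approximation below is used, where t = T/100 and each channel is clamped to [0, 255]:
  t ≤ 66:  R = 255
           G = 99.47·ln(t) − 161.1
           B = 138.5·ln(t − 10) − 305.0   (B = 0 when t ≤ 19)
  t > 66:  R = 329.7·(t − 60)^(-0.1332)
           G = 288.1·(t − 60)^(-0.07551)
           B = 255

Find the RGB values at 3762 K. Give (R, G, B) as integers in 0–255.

t = 3762/100 = 37.62; the t ≤ 66 branch applies.
R = 255 by definition for t ≤ 66.
G = 99.47·ln 37.62 − 161.1 = 99.47·3.6275 − 161.1 = 199.731.
B = 138.5·ln(37.62 − 10) − 305.0 = 138.5·ln 27.62 − 305.0 = 138.5·3.3185 − 305.0 = 154.618.
Rounded: (255, 200, 155).

(255, 200, 155)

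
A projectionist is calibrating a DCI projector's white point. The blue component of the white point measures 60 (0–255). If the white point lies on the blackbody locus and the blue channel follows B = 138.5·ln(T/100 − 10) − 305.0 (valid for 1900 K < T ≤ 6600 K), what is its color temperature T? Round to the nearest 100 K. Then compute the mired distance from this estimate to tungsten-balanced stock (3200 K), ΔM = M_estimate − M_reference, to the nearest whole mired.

ln(t − 10) = (60 + 305.0) / 138.5 = 2.6354.
t − 10 = e^2.6354 = 13.949, so t = 23.949.
T = 100·t = 2395 K → 2400 K to the nearest 100 K.
M_estimate = 10⁶/2400 = 416.67; M_reference = 10⁶/3200 = 312.50.
ΔM = 416.67 − 312.50 = 104.17 → +104 mireds.

+104 mireds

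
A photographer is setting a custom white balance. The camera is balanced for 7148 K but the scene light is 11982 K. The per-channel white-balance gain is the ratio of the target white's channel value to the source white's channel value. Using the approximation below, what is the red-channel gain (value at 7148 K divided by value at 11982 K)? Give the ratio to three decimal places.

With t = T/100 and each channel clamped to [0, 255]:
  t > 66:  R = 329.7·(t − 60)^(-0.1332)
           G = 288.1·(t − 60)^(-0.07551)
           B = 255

At 11982 K (t = 119.82):
  R = 329.7·(119.82 − 60)^(-0.1332) = 329.7·59.82^(-0.1332) = 329.7·0.57986 = 191.180.
At 7148 K (t = 71.48):
  R = 329.7·(71.48 − 60)^(-0.1332) = 329.7·11.48^(-0.1332) = 329.7·0.72246 = 238.196.
Gain = 238.196 / 191.180 = 1.2459 → 1.246.

1.246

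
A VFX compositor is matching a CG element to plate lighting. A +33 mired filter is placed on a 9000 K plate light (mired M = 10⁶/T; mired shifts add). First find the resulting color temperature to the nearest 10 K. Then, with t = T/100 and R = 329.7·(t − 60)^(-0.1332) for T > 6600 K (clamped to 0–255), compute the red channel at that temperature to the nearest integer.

245

M_in = 10⁶/9000 = 111.11; M_out = 111.11 + (+33) = 144.11.
T_out = 10⁶/144.11 = 6939.1 K → 6940 K; t = 69.4.
R = 329.7·(69.4 − 60)^(-0.1332) = 329.7·9.4^(-0.1332) = 329.7·0.74196 = 244.624.
Rounded: 245.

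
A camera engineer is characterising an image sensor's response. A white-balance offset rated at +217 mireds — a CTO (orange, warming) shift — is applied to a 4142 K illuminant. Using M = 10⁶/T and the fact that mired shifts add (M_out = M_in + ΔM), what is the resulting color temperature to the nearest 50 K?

M_in = 10⁶/4142 = 241.43 mireds.
M_out = 241.43 + (+217) = 458.43 mireds.
T_out = 10⁶/458.43 = 2181.4 K → 2200 K.

2200 K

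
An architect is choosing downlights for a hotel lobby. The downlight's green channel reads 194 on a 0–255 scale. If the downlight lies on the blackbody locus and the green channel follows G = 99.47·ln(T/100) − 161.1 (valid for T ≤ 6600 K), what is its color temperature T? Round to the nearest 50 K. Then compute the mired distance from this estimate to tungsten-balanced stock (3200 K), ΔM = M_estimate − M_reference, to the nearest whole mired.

ln t = (194 + 161.1) / 99.47 = 3.5699.
t = e^3.5699 = 35.514.
T = 100·t = 3551 K → 3550 K to the nearest 50 K.
M_estimate = 10⁶/3550 = 281.69; M_reference = 10⁶/3200 = 312.50.
ΔM = 281.69 − 312.50 = -30.81 → -31 mireds.

-31 mireds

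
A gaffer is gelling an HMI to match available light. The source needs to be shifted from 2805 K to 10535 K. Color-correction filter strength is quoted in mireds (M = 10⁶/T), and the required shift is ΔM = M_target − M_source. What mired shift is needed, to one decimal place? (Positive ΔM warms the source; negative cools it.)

M_source = 10⁶/2805 = 356.506; M_target = 10⁶/10535 = 94.922.
ΔM = 94.922 − 356.506 = -261.585 → -261.6 mireds, a cooling shift.

-261.6 mireds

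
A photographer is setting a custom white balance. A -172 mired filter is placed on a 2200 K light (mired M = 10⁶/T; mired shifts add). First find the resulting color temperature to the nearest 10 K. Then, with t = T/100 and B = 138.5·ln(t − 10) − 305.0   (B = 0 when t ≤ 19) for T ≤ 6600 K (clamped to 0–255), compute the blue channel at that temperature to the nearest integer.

M_in = 10⁶/2200 = 454.55; M_out = 454.55 + (-172) = 282.55.
T_out = 10⁶/282.55 = 3539.3 K → 3540 K; t = 35.4.
B = 138.5·ln(35.4 − 10) − 305.0 = 138.5·ln 25.4 − 305.0 = 138.5·3.2347 − 305.0 = 143.013.
Rounded: 143.

143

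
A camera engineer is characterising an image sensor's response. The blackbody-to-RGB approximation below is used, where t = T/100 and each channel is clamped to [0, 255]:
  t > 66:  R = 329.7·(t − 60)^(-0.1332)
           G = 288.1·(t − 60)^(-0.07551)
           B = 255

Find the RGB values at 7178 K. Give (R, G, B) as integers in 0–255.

t = 7178/100 = 71.78; the t > 66 branch applies.
R = 329.7·(71.78 − 60)^(-0.1332) = 329.7·11.78^(-0.1332) = 329.7·0.71998 = 237.379.
G = 288.1·(71.78 − 60)^(-0.07551) = 288.1·11.78^(-0.07551) = 288.1·0.83008 = 239.145.
B = 255 by definition for t > 66.
Rounded: (237, 239, 255).

(237, 239, 255)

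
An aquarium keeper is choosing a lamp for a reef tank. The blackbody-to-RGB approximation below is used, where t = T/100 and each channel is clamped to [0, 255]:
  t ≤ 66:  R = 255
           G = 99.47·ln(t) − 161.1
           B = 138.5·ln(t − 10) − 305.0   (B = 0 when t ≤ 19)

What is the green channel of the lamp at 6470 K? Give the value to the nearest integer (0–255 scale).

254

t = 6470/100 = 64.7; the t ≤ 66 branch applies.
G = 99.47·ln 64.7 − 161.1 = 99.47·4.1698 − 161.1 = 253.666.
Rounded: 254.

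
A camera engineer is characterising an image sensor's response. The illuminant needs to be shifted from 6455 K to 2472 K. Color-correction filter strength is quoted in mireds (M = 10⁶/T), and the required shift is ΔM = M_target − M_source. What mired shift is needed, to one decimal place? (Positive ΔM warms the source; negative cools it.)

+249.6 mireds

M_source = 10⁶/6455 = 154.919; M_target = 10⁶/2472 = 404.531.
ΔM = 404.531 − 154.919 = 249.612 → +249.6 mireds, a warming shift.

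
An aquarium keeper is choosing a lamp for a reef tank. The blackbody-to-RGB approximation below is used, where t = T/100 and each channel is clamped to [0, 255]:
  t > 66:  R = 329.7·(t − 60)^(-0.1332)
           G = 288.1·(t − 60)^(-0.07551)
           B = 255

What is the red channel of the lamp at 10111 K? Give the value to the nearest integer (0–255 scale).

t = 10111/100 = 101.11; the t > 66 branch applies.
R = 329.7·(101.11 − 60)^(-0.1332) = 329.7·41.11^(-0.1332) = 329.7·0.60957 = 200.975.
Rounded: 201.

201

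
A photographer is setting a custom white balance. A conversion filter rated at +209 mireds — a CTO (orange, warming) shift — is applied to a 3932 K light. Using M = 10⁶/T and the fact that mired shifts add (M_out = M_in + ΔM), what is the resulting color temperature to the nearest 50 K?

2150 K

M_in = 10⁶/3932 = 254.32 mireds.
M_out = 254.32 + (+209) = 463.32 mireds.
T_out = 10⁶/463.32 = 2158.3 K → 2150 K.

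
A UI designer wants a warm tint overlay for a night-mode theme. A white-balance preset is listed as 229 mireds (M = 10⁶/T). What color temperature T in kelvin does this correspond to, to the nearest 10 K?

T = 10⁶ / 229 = 4366.81 K → 4370 K.

4370 K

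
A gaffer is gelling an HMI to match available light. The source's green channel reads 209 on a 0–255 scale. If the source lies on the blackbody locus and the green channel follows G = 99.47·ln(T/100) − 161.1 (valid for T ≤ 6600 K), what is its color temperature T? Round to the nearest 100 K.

ln t = (209 + 161.1) / 99.47 = 3.7207.
t = e^3.7207 = 41.294.
T = 100·t = 4129 K → 4100 K to the nearest 100 K.

4100 K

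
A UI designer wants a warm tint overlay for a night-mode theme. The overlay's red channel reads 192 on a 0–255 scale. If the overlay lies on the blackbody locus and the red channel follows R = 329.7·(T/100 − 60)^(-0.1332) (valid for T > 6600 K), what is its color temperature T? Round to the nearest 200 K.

11800 K

(t − 60)^(-0.1332) = 192/329.7 = 0.58235.
t − 60 = 0.58235^(1/-0.1332) = 0.58235^(-7.508) = 57.929, so t = 117.929.
T = 100·t = 11793 K → 11800 K to the nearest 200 K.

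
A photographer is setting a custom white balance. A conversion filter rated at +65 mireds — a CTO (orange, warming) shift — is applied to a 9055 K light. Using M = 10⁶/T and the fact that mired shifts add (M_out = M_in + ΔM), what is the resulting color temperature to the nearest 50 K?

5700 K

M_in = 10⁶/9055 = 110.44 mireds.
M_out = 110.44 + (+65) = 175.44 mireds.
T_out = 10⁶/175.44 = 5700.1 K → 5700 K.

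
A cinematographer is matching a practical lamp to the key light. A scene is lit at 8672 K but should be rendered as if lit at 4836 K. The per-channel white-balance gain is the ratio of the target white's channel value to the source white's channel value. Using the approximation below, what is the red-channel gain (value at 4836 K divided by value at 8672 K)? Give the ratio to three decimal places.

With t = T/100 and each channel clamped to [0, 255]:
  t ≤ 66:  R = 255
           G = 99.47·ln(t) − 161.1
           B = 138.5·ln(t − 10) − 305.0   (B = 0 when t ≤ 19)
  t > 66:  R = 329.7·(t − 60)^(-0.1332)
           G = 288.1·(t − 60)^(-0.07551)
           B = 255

1.198

At 8672 K (t = 86.72):
  R = 329.7·(86.72 − 60)^(-0.1332) = 329.7·26.72^(-0.1332) = 329.7·0.64557 = 212.845.
At 4836 K (t = 48.36):
  R = 255 by definition for t ≤ 66.
Gain = 255.000 / 212.845 = 1.1981 → 1.198.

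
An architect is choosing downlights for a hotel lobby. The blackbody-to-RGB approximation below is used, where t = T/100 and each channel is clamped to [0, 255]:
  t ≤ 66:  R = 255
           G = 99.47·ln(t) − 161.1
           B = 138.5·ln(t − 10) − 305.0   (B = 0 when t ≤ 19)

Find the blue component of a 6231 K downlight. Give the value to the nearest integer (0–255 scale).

t = 6231/100 = 62.31; the t ≤ 66 branch applies.
B = 138.5·ln(62.31 − 10) − 305.0 = 138.5·ln 52.31 − 305.0 = 138.5·3.9572 − 305.0 = 243.070.
Rounded: 243.

243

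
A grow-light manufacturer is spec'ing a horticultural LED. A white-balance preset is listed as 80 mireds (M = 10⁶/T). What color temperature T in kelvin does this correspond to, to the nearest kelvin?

T = 10⁶ / 80 = 12500.00 K → 12500 K.

12500 K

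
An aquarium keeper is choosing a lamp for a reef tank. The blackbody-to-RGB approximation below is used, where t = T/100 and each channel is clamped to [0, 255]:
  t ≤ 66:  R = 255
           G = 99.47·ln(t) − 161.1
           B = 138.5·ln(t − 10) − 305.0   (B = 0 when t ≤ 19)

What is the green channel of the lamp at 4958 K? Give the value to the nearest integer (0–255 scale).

227

t = 4958/100 = 49.58; the t ≤ 66 branch applies.
G = 99.47·ln 49.58 − 161.1 = 99.47·3.9036 − 161.1 = 227.190.
Rounded: 227.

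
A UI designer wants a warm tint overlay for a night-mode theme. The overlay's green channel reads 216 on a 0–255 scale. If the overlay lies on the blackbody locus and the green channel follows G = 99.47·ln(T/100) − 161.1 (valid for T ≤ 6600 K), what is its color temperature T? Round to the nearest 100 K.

4400 K

ln t = (216 + 161.1) / 99.47 = 3.7911.
t = e^3.7911 = 44.305.
T = 100·t = 4430 K → 4400 K to the nearest 100 K.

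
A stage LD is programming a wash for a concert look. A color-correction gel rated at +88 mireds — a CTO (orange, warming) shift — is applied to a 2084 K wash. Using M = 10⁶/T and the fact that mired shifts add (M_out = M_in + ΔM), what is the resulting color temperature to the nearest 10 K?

M_in = 10⁶/2084 = 479.85 mireds.
M_out = 479.85 + (+88) = 567.85 mireds.
T_out = 10⁶/567.85 = 1761.0 K → 1760 K.

1760 K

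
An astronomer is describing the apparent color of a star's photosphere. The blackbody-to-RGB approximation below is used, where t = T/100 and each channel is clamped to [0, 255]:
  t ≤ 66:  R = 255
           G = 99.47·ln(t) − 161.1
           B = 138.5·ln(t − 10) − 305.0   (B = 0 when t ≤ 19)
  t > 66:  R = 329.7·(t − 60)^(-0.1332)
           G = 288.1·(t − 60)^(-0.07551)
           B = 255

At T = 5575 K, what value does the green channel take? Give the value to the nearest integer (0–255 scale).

t = 5575/100 = 55.75; the t ≤ 66 branch applies.
G = 99.47·ln 55.75 − 161.1 = 99.47·4.0209 − 161.1 = 238.857.
Rounded: 239.

239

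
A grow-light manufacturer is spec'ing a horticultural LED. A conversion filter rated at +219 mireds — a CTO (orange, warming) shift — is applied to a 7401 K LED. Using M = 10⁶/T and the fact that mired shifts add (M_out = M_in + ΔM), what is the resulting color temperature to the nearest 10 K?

M_in = 10⁶/7401 = 135.12 mireds.
M_out = 135.12 + (+219) = 354.12 mireds.
T_out = 10⁶/354.12 = 2823.9 K → 2820 K.

2820 K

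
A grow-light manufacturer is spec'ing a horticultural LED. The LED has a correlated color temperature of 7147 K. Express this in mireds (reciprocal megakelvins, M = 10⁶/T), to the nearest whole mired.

M = 10⁶ / 7147 = 139.919 → 140 mireds.

140 mireds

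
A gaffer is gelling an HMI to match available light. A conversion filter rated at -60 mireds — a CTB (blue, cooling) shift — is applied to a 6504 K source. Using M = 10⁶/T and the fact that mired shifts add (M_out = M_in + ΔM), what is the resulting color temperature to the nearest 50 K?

M_in = 10⁶/6504 = 153.75 mireds.
M_out = 153.75 + (-60) = 93.75 mireds.
T_out = 10⁶/93.75 = 10666.5 K → 10650 K.

10650 K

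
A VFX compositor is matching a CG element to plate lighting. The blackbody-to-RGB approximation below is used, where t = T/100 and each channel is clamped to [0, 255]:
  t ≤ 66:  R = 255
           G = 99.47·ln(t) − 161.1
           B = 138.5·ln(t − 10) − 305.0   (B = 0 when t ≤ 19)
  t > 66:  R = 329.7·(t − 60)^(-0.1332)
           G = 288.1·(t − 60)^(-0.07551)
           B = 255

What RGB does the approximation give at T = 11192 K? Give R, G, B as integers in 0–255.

R=195, G=214, B=255

t = 11192/100 = 111.92; the t > 66 branch applies.
R = 329.7·(111.92 − 60)^(-0.1332) = 329.7·51.92^(-0.1332) = 329.7·0.59090 = 194.821.
G = 288.1·(111.92 − 60)^(-0.07551) = 288.1·51.92^(-0.07551) = 288.1·0.74212 = 213.805.
B = 255 by definition for t > 66.
Rounded: (195, 214, 255).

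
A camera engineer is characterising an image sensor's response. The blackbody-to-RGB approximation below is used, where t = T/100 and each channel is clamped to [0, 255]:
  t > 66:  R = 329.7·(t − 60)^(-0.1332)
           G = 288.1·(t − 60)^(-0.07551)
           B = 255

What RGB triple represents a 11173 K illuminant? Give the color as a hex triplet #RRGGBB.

#C3D6FF

t = 11173/100 = 111.73; the t > 66 branch applies.
R = 329.7·(111.73 − 60)^(-0.1332) = 329.7·51.73^(-0.1332) = 329.7·0.59119 = 194.916.
G = 288.1·(111.73 − 60)^(-0.07551) = 288.1·51.73^(-0.07551) = 288.1·0.74233 = 213.864.
B = 255 by definition for t > 66.
Rounded: (195, 214, 255).
In hex: #C3D6FF.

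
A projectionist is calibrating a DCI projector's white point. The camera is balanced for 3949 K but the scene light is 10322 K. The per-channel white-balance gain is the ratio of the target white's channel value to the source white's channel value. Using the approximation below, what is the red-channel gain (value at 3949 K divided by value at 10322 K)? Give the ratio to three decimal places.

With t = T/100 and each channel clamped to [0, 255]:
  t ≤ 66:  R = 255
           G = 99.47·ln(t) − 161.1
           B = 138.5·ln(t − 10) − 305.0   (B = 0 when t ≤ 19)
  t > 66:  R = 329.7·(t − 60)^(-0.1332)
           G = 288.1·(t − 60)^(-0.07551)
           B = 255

1.277

At 10322 K (t = 103.22):
  R = 329.7·(103.22 − 60)^(-0.1332) = 329.7·43.22^(-0.1332) = 329.7·0.60552 = 199.639.
At 3949 K (t = 39.49):
  R = 255 by definition for t ≤ 66.
Gain = 255.000 / 199.639 = 1.2773 → 1.277.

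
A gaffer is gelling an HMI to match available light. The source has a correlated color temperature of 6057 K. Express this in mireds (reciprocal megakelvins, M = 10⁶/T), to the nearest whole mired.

165 mireds

M = 10⁶ / 6057 = 165.098 → 165 mireds.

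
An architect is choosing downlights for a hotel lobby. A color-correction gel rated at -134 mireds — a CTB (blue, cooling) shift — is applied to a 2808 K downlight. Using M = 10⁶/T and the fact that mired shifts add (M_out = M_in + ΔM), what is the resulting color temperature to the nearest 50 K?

4500 K

M_in = 10⁶/2808 = 356.13 mireds.
M_out = 356.13 + (-134) = 222.13 mireds.
T_out = 10⁶/222.13 = 4502.0 K → 4500 K.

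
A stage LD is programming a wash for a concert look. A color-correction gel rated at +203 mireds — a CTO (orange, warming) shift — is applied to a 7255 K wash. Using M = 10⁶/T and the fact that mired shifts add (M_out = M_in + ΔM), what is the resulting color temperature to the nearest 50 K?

2950 K

M_in = 10⁶/7255 = 137.84 mireds.
M_out = 137.84 + (+203) = 340.84 mireds.
T_out = 10⁶/340.84 = 2934.0 K → 2950 K.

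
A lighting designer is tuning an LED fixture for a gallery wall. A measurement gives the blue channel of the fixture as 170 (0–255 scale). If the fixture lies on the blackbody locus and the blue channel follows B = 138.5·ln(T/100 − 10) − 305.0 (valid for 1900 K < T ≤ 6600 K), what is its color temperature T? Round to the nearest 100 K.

4100 K

ln(t − 10) = (170 + 305.0) / 138.5 = 3.4296.
t − 10 = e^3.4296 = 30.864, so t = 40.864.
T = 100·t = 4086 K → 4100 K to the nearest 100 K.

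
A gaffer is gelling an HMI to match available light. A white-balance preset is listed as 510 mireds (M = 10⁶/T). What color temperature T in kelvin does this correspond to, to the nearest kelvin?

1961 K

T = 10⁶ / 510 = 1960.78 K → 1961 K.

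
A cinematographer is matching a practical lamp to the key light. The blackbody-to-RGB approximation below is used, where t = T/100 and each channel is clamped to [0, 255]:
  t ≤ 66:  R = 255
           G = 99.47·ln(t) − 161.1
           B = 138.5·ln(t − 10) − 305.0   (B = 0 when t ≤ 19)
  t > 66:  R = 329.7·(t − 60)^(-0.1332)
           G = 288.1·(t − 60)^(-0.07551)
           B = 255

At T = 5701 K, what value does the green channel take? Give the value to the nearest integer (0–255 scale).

t = 5701/100 = 57.01; the t ≤ 66 branch applies.
G = 99.47·ln 57.01 − 161.1 = 99.47·4.0432 − 161.1 = 241.080.
Rounded: 241.

241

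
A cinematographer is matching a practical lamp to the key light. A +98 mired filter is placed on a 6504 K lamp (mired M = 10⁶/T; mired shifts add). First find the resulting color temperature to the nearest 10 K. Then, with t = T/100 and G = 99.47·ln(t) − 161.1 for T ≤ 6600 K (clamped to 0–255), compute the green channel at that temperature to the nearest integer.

M_in = 10⁶/6504 = 153.75; M_out = 153.75 + (+98) = 251.75.
T_out = 10⁶/251.75 = 3972.2 K → 3970 K; t = 39.7.
G = 99.47·ln 39.7 − 161.1 = 99.47·3.6814 − 161.1 = 205.084.
Rounded: 205.

205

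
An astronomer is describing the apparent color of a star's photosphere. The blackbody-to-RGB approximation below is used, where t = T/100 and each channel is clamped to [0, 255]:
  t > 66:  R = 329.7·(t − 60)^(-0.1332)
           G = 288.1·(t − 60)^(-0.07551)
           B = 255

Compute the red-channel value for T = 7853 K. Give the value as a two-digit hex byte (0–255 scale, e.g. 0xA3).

t = 7853/100 = 78.53; the t > 66 branch applies.
R = 329.7·(78.53 − 60)^(-0.1332) = 329.7·18.53^(-0.1332) = 329.7·0.67783 = 223.480.
Rounded: 223; in hex, 0xDF.

0xDF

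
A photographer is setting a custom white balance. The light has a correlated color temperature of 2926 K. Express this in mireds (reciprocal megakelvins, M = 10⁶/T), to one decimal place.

341.8 mireds

M = 10⁶ / 2926 = 341.763 → 341.8 mireds.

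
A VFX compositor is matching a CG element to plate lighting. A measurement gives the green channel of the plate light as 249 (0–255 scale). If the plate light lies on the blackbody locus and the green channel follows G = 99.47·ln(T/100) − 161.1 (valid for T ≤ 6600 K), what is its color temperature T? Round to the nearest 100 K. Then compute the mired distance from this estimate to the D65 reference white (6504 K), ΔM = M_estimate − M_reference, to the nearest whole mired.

ln t = (249 + 161.1) / 99.47 = 4.1229.
t = e^4.1229 = 61.735.
T = 100·t = 6174 K → 6200 K to the nearest 100 K.
M_estimate = 10⁶/6200 = 161.29; M_reference = 10⁶/6504 = 153.75.
ΔM = 161.29 − 153.75 = 7.54 → +8 mireds.

+8 mireds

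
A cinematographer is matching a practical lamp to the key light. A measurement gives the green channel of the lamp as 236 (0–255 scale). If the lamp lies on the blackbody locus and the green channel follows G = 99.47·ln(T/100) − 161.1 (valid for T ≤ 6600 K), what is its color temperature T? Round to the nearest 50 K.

5400 K

ln t = (236 + 161.1) / 99.47 = 3.9922.
t = e^3.9922 = 54.172.
T = 100·t = 5417 K → 5400 K to the nearest 50 K.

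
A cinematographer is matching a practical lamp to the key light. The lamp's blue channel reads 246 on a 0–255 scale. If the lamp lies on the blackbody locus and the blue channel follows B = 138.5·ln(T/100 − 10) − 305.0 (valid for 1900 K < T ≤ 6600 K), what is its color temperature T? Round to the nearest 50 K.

6350 K

ln(t − 10) = (246 + 305.0) / 138.5 = 3.9783.
t − 10 = e^3.9783 = 53.428, so t = 63.428.
T = 100·t = 6343 K → 6350 K to the nearest 50 K.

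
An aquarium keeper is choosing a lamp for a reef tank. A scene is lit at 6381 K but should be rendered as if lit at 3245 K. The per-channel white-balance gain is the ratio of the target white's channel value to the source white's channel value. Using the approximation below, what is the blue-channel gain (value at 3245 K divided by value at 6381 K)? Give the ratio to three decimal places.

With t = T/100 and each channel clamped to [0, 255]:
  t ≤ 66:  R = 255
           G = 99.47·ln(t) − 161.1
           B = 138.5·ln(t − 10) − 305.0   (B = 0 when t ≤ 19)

0.510

At 6381 K (t = 63.81):
  B = 138.5·ln(63.81 − 10) − 305.0 = 138.5·ln 53.81 − 305.0 = 138.5·3.9855 − 305.0 = 246.986.
At 3245 K (t = 32.45):
  B = 138.5·ln(32.45 − 10) − 305.0 = 138.5·ln 22.45 − 305.0 = 138.5·3.1113 − 305.0 = 125.914.
Gain = 125.914 / 246.986 = 0.5098 → 0.510.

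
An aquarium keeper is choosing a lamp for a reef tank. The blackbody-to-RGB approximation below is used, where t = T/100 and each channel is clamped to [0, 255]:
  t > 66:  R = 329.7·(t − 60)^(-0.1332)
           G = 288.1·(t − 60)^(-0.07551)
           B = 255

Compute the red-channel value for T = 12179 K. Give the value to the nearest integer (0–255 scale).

190

t = 12179/100 = 121.79; the t > 66 branch applies.
R = 329.7·(121.79 − 60)^(-0.1332) = 329.7·61.79^(-0.1332) = 329.7·0.57736 = 190.357.
Rounded: 190.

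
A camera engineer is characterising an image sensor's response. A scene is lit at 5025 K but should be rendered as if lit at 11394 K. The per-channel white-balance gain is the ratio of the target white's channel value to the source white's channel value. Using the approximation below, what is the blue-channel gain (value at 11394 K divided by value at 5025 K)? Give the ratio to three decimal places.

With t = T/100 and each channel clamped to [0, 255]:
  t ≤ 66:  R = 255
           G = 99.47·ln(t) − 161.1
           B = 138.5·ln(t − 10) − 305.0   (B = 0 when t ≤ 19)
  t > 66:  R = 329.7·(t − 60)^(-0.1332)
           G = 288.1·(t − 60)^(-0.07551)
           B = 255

At 5025 K (t = 50.25):
  B = 138.5·ln(50.25 − 10) − 305.0 = 138.5·ln 40.25 − 305.0 = 138.5·3.6951 − 305.0 = 206.773.
At 11394 K (t = 113.94):
  B = 255 by definition for t > 66.
Gain = 255.000 / 206.773 = 1.2332 → 1.233.

1.233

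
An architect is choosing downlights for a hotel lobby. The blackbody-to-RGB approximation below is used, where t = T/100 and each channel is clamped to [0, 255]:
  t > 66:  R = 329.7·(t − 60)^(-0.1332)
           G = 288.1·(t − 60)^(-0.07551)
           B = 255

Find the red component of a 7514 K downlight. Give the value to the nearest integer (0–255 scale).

230

t = 7514/100 = 75.14; the t > 66 branch applies.
R = 329.7·(75.14 − 60)^(-0.1332) = 329.7·15.14^(-0.1332) = 329.7·0.69632 = 229.576.
Rounded: 230.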